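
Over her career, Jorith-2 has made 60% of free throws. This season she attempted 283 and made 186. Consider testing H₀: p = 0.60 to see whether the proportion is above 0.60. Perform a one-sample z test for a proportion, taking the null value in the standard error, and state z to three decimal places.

p̂ = 186/283 = 0.65724.
SE = √(p₀(1−p₀)/n) = √(0.24/283) = 0.02912.
z = (0.65724 − 0.6)/0.02912 = 0.05724/0.02912 = 1.966.
p-value = P(Z > 1.966) ≈ 0.0247.

z = 1.966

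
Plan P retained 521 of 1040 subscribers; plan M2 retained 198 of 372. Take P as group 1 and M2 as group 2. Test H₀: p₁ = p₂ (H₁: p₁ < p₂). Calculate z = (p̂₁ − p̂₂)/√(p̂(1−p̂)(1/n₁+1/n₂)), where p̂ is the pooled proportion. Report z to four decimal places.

z = -1.0363

p̂₁ = 521/1040 ≈ 0.500962, p̂₂ = 198/372 ≈ 0.532258.
Pooled p̂ = (521+198)/(1040+372) = 719/1412 = 0.509207.
SE = √(0.249915 × 0.00364971) = 0.030201.
z = (0.500962 − 0.532258)/0.030201 = -0.031296/0.030201 = -1.0363.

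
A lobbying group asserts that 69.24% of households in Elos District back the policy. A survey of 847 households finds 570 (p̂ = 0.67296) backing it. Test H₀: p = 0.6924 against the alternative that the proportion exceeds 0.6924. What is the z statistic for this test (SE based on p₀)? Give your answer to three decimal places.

z = -1.226

p̂ = 570/847 = 0.67296.
Standard error under H₀: √(0.6924×0.3076/847) = 0.01586.
z = (0.67296 − 0.6924)/0.01586 = -0.01944/0.01586 = -1.226.
p-value = P(Z > -1.226) ≈ 0.8898.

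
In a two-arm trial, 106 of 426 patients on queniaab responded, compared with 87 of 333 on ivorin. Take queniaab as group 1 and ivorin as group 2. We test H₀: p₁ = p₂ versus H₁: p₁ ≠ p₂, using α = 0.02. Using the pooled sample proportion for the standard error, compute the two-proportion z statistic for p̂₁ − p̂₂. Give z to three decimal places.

p̂₁ = 106/426 = 0.24883, p̂₂ = 87/333 = 0.26126.
Pooled p̂ = (106+87)/(426+333) = 193/759 = 0.25428.
SE = √(0.189623 × 0.00535042) = 0.03185.
z = (0.24883 − 0.26126)/0.03185 = -0.01243/0.03185 = -0.390.
p-value = 2·P(Z > 0.390) ≈ 0.6962; since p > α = 0.02, fail to reject H₀.

z = -0.390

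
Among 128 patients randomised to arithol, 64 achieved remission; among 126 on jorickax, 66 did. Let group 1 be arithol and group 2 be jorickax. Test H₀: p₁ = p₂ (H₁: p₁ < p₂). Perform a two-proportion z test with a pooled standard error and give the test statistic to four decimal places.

z = -0.3796

p̂₁ = 64/128 = 0.500000, p̂₂ = 66/126 = 0.523810.
Pooled p̂ = (64+66)/(128+126) = 130/254 = 0.511811.
SE = √(p̂(1−p̂)(1/n₁+1/n₂)) = √(0.511811·0.488189·0.015749) = √(0.00393505) = 0.062730.
z = (0.500000 − 0.523810)/0.062730 = -0.023810/0.062730 = -0.3796.
p-value = P(Z < -0.380) ≈ 0.3521.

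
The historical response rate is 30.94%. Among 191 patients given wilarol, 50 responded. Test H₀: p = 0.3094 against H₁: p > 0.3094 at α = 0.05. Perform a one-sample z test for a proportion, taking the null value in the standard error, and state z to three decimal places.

p̂ = 50/191 = 0.26178.
SE = √(p₀(1−p₀)/n) = √(0.21367/191) = 0.03345.
z = (0.26178 − 0.3094)/0.03345 = -0.04762/0.03345 = -1.424.
p-value = P(Z > -1.424) ≈ 0.9227. With α = 0.05, fail to reject H₀.

z = -1.424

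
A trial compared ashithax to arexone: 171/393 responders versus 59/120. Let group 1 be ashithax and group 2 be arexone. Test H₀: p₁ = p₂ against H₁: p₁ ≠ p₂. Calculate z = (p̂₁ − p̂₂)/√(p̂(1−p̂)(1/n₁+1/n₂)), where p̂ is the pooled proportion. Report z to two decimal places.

p̂₁ = 171/393 ≈ 0.4351, p̂₂ = 59/120 ≈ 0.4917.
Pooled p̂ = (171+59)/(393+120) = 230/513 = 0.4483.
SE = √(0.247332 × 0.0108779) = 0.0519.
z = (0.4351 − 0.4917)/0.0519 = -0.0566/0.0519 = -1.09.
Two-sided p-value ≈ 2·Φ(−1.090) = 0.2756.

z = -1.09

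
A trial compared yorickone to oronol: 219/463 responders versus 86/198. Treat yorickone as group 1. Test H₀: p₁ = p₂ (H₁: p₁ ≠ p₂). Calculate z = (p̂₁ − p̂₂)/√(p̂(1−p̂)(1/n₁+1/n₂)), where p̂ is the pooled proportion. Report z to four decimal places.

z = 0.9133

p̂₁ = 219/463 = 0.473002, p̂₂ = 86/198 = 0.434343.
Pooled p̂ = (219+86)/(463+198) = 305/661 = 0.461422.
SE = √(0.248512 × 0.00721033) = 0.042330.
z = (0.473002 − 0.434343)/0.042330 = 0.038659/0.042330 = 0.9133.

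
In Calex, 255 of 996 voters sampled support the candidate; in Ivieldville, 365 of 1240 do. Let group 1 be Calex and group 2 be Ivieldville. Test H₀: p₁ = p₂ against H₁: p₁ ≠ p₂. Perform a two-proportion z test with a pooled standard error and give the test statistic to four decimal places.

p̂₁ = 255/996 = 0.2560241, p̂₂ = 365/1240 = 0.2943548.
Pooled p̂ = (255+365)/(996+1240) = 620/2236 = 0.2772809.
SE = √(p̂(1−p̂)(1/n₁+1/n₂)) = √(0.2772809·0.7227191·0.00181047) = √(0.000362811) = 0.0190476.
z = (0.2560241 − 0.2943548)/0.0190476 = -0.0383307/0.0190476 = -2.0124.
p-value = 2·P(Z > 2.012) ≈ 0.0442.

z = -2.0124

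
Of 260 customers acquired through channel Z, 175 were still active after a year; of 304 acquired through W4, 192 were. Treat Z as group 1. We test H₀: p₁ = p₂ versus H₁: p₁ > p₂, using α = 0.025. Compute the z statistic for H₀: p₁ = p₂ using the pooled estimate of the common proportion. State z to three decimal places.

z = 1.030

p̂₁ = 175/260 ≈ 0.673077, p̂₂ = 192/304 ≈ 0.631579.
Pooled p̂ = (175+192)/(260+304) = 367/564 = 0.650709.
SE = √(0.227287 × 0.00713563) = 0.040272.
z = (0.673077 − 0.631579)/0.040272 = 0.041498/0.040272 = 1.030.
p-value = P(Z > 1.030) ≈ 0.1514, so at α = 0.025 we fail to reject H₀.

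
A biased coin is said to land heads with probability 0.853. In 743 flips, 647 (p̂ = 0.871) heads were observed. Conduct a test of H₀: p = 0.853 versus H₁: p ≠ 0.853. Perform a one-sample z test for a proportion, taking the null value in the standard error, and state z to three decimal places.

z = 1.370

p̂ = 647/743 = 0.87079.
Standard error under H₀: √(0.853×0.147/743) = 0.01299.
z = (0.87079 − 0.853)/0.01299 = 0.01779/0.01299 = 1.370.
p-value = 2·P(Z > 1.370) ≈ 0.1708.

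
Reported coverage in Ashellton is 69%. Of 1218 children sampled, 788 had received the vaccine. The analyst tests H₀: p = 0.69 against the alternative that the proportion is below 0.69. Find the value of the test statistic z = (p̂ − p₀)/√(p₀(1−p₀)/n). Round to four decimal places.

z = -3.2476

p̂ = 788/1218 ≈ 0.6469622.
Standard error under H₀: √(0.69×0.31/1218) = 0.0132520.
z = (0.6469622 − 0.69)/0.0132520 = -0.0430378/0.0132520 = -3.2476.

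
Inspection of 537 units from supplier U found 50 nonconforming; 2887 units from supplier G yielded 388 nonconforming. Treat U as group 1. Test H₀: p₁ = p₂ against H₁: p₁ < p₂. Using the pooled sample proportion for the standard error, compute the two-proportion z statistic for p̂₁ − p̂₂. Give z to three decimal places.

z = -2.630

p̂₁ = 50/537 = 0.09311, p̂₂ = 388/2887 = 0.13440.
Pooled p̂ = (50+388)/(537+2887) = 438/3424 = 0.12792.
SE = √(0.111557 × 0.00220858) = 0.01570.
z = (0.09311 − 0.13440)/0.01570 = -0.04129/0.01570 = -2.630.
p-value = P(Z < -2.630) ≈ 0.0043.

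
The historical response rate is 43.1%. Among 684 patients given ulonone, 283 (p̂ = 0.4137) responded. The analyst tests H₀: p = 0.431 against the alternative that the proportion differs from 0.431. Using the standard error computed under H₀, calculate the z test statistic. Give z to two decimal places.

p̂ = 283/684 = 0.41374.
Under H₀, SE = √(0.431·0.569/684) = √(0.000358537) = 0.01894.
z = (0.41374 − 0.431)/0.01894 = -0.01726/0.01894 = -0.91.
p-value = 2·P(Z > 0.911) ≈ 0.3621.

z = -0.91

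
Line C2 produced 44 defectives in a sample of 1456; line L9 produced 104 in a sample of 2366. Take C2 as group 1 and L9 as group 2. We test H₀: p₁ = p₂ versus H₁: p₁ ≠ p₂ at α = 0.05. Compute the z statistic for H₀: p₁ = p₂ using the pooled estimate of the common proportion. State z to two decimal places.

z = -2.14

p̂₁ = 44/1456 ≈ 0.03022, p̂₂ = 104/2366 ≈ 0.04396.
Pooled p̂ = (44+104)/(1456+2366) = 148/3822 = 0.03872.
SE = √(p̂(1−p̂)(1/n₁+1/n₂)) = √(0.03872·0.96128·0.00110947) = √(4.12985e-05) = 0.00643.
z = (0.03022 − 0.04396)/0.00643 = -0.01374/0.00643 = -2.14.
p-value = 2·P(Z > 2.137) ≈ 0.0326; since p < α = 0.05, reject H₀.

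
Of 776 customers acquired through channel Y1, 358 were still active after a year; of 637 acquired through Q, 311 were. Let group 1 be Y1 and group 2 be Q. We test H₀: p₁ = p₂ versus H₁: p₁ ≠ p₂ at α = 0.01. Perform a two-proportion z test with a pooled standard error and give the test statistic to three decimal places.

z = -1.007

p̂₁ = 358/776 ≈ 0.46134, p̂₂ = 311/637 ≈ 0.48823.
Pooled p̂ = (358+311)/(776+637) = 669/1413 = 0.47346.
SE = √(0.249296 × 0.00285852) = 0.02669.
z = (0.46134 − 0.48823)/0.02669 = -0.02689/0.02669 = -1.007.
p-value = 2·P(Z > 1.007) ≈ 0.3139; since p > α = 0.01, fail to reject H₀.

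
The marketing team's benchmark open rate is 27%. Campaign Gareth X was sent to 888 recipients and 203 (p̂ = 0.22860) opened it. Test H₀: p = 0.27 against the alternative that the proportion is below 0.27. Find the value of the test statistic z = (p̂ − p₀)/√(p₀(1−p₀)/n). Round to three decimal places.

p̂ = 203/888 = 0.22860.
SE = √(p₀(1−p₀)/n) = √(0.1971/888) = 0.01490.
z = (0.22860 − 0.27)/0.01490 = -0.04140/0.01490 = -2.779.
p-value = P(Z < -2.779) ≈ 0.0027.

z = -2.779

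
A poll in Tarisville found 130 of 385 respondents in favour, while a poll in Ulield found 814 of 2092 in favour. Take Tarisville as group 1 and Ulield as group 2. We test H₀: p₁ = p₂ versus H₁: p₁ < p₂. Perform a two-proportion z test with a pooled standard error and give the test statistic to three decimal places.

p̂₁ = 130/385 = 0.33766, p̂₂ = 814/2092 = 0.38910.
Pooled p̂ = (130+814)/(385+2092) = 944/2477 = 0.38111.
SE = √(p̂(1−p̂)(1/n₁+1/n₂)) = √(0.38111·0.61889·0.00307541) = √(0.00072538) = 0.02693.
z = (0.33766 − 0.38910)/0.02693 = -0.05144/0.02693 = -1.910.
p-value = P(Z < -1.910) ≈ 0.0281.

z = -1.910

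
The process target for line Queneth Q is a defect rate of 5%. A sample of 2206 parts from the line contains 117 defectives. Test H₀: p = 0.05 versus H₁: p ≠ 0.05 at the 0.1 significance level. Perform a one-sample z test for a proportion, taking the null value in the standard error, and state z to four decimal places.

p̂ = 117/2206 ≈ 0.053037.
Standard error under H₀: √(0.05×0.95/2206) = 0.004640.
z = (0.053037 − 0.05)/0.004640 = 0.003037/0.004640 = 0.6545.
p-value = 2·P(Z > 0.655) ≈ 0.5128. With α = 0.1, fail to reject H₀.

z = 0.6545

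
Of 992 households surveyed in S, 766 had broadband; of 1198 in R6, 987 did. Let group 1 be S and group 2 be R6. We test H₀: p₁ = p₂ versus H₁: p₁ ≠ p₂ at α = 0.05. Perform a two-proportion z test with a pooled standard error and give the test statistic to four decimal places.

z = -3.0132

p̂₁ = 766/992 = 0.7721774, p̂₂ = 987/1198 = 0.8238731.
Pooled p̂ = (766+987)/(992+1198) = 1753/2190 = 0.8004566.
SE = √(p̂(1−p̂)(1/n₁+1/n₂)) = √(0.8004566·0.1995434·0.00184279) = √(0.000294341) = 0.0171564.
z = (0.7721774 − 0.8238731)/0.0171564 = -0.0516957/0.0171564 = -3.0132.
p-value = 2·P(Z > 3.013) ≈ 0.0026. With α = 0.05, reject H₀.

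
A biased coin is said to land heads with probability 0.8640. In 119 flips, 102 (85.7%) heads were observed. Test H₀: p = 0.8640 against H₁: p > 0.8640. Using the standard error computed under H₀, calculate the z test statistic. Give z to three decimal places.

z = -0.218

p̂ = 102/119 ≈ 0.85714.
Under H₀, SE = √(0.864·0.136/119) = √(0.000987429) = 0.03142.
z = (0.85714 − 0.864)/0.03142 = -0.00686/0.03142 = -0.218.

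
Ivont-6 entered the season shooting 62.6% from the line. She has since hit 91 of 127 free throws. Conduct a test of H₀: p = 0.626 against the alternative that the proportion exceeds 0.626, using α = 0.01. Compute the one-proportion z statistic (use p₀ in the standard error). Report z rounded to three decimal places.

p̂ = 91/127 = 0.71654.
Under H₀, SE = √(0.626·0.374/127) = √(0.0018435) = 0.04294.
z = (0.71654 − 0.626)/0.04294 = 0.09054/0.04294 = 2.109.
p-value = P(Z > 2.109) ≈ 0.0175. With α = 0.01, fail to reject H₀.

z = 2.109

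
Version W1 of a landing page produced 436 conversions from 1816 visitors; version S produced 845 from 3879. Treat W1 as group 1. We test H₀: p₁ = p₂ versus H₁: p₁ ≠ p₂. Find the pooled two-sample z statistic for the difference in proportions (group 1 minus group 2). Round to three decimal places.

p̂₁ = 436/1816 ≈ 0.24009, p̂₂ = 845/3879 ≈ 0.21784.
Pooled p̂ = (436+845)/(1816+3879) = 1281/5695 = 0.22493.
SE = √(0.174339 × 0.000808459) = 0.01187.
z = (0.24009 − 0.21784)/0.01187 = 0.02225/0.01187 = 1.874.

z = 1.874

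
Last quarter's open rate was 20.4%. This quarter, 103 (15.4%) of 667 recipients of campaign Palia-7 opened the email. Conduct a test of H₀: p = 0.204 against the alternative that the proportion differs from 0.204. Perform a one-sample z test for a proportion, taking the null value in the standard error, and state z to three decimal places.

z = -3.177

p̂ = 103/667 ≈ 0.154423.
Under H₀, SE = √(0.204·0.796/667) = √(0.000243454) = 0.015603.
z = (0.154423 − 0.204)/0.015603 = -0.049577/0.015603 = -3.177.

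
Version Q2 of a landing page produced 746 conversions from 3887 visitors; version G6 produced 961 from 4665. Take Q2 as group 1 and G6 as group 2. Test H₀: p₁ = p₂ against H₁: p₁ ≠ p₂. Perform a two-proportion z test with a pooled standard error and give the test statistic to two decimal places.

p̂₁ = 746/3887 ≈ 0.1919, p̂₂ = 961/4665 ≈ 0.2060.
Pooled p̂ = (746+961)/(3887+4665) = 1707/8552 = 0.1996.
SE = √(0.159761 × 0.00047163) = 0.0087.
z = (0.1919 − 0.2060)/0.0087 = -0.0141/0.0087 = -1.62.
p-value = 2·P(Z > 1.622) ≈ 0.1048.

z = -1.62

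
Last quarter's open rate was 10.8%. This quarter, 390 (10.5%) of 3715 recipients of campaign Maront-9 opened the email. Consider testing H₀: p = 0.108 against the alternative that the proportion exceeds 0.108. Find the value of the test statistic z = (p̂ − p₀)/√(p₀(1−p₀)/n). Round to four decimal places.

z = -0.5931

p̂ = 390/3715 = 0.104980.
SE = √(p₀(1−p₀)/n) = √(0.096336/3715) = 0.005092.
z = (0.104980 − 0.108)/0.005092 = -0.003020/0.005092 = -0.5931.
p-value = P(Z > -0.593) ≈ 0.7234.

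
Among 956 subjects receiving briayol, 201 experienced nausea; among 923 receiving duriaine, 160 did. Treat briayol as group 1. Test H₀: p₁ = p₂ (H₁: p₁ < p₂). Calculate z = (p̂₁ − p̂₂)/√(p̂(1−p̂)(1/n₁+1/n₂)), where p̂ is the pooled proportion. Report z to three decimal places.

z = 2.030

p̂₁ = 201/956 = 0.21025, p̂₂ = 160/923 = 0.17335.
Pooled p̂ = (201+160)/(956+923) = 361/1879 = 0.19212.
SE = √(0.155212 × 0.00212945) = 0.01818.
z = (0.21025 − 0.17335)/0.01818 = 0.03690/0.01818 = 2.030.
p-value = P(Z < 2.030) ≈ 0.9788.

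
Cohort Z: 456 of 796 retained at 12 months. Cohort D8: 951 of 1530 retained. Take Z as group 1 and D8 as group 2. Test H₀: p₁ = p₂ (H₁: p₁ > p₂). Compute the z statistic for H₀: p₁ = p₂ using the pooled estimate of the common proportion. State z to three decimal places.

z = -2.280

p̂₁ = 456/796 = 0.57286, p̂₂ = 951/1530 = 0.62157.
Pooled p̂ = (456+951)/(796+1530) = 1407/2326 = 0.60490.
SE = √(0.238996 × 0.00190988) = 0.02136.
z = (0.57286 − 0.62157)/0.02136 = -0.04871/0.02136 = -2.280.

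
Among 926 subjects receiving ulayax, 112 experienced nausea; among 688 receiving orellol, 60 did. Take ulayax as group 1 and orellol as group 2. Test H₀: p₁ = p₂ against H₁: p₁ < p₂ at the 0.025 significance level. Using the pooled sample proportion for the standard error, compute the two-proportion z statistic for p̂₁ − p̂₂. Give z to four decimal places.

p̂₁ = 112/926 = 0.120950, p̂₂ = 60/688 = 0.087209.
Pooled p̂ = (112+60)/(926+688) = 172/1614 = 0.106568.
SE = √(p̂(1−p̂)(1/n₁+1/n₂)) = √(0.106568·0.893432·0.0025334) = √(0.000241207) = 0.015531.
z = (0.120950 − 0.087209)/0.015531 = 0.033741/0.015531 = 2.1725.
p-value = P(Z < 2.173) ≈ 0.9851, so at α = 0.025 we fail to reject H₀.

z = 2.1725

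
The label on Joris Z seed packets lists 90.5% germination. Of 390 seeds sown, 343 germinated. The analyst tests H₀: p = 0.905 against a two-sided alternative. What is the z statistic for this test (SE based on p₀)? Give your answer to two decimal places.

p̂ = 343/390 ≈ 0.8795.
Standard error under H₀: √(0.905×0.095/390) = 0.0148.
z = (0.8795 − 0.905)/0.0148 = -0.0255/0.0148 = -1.72.

z = -1.72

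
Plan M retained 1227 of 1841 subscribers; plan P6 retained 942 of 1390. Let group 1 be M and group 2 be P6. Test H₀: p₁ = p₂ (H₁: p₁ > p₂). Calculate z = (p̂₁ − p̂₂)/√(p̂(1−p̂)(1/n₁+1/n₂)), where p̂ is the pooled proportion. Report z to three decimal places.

z = -0.672

p̂₁ = 1227/1841 ≈ 0.66649, p̂₂ = 942/1390 ≈ 0.67770.
Pooled p̂ = (1227+942)/(1841+1390) = 2169/3231 = 0.67131.
SE = √(0.220653 × 0.00126261) = 0.01669.
z = (0.66649 − 0.67770)/0.01669 = -0.01121/0.01669 = -0.672.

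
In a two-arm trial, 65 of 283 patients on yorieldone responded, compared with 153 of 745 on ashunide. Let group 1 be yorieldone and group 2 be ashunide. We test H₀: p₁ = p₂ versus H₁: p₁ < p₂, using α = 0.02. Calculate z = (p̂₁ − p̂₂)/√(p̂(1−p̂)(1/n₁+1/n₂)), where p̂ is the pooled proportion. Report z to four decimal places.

z = 0.8518

p̂₁ = 65/283 = 0.229682, p̂₂ = 153/745 = 0.205369.
Pooled p̂ = (65+153)/(283+745) = 218/1028 = 0.212062.
SE = √(0.167092 × 0.00487585) = 0.028543.
z = (0.229682 − 0.205369)/0.028543 = 0.024313/0.028543 = 0.8518.
p-value = P(Z < 0.852) ≈ 0.8028. With α = 0.02, fail to reject H₀.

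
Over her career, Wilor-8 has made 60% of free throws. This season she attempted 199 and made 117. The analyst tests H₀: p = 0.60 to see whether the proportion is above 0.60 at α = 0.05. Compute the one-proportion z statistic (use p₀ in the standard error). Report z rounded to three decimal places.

p̂ = 117/199 ≈ 0.58794.
SE = √(p₀(1−p₀)/n) = √(0.24/199) = 0.03473.
z = (0.58794 − 0.6)/0.03473 = -0.01206/0.03473 = -0.347.
p-value = P(Z > -0.347) ≈ 0.6358; since p > α = 0.05, fail to reject H₀.

z = -0.347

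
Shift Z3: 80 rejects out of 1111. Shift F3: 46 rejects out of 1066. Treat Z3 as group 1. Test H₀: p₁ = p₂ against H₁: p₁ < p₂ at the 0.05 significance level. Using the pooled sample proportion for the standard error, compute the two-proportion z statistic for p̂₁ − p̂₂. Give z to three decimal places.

p̂₁ = 80/1111 = 0.072007, p̂₂ = 46/1066 = 0.043152.
Pooled p̂ = (80+46)/(1111+1066) = 126/2177 = 0.057878.
SE = √(p̂(1−p̂)(1/n₁+1/n₂)) = √(0.057878·0.942122·0.00183818) = √(0.000100232) = 0.010012.
z = (0.072007 − 0.043152)/0.010012 = 0.028855/0.010012 = 2.882.
p-value = P(Z < 2.882) ≈ 0.9980; since p > α = 0.05, fail to reject H₀.

z = 2.882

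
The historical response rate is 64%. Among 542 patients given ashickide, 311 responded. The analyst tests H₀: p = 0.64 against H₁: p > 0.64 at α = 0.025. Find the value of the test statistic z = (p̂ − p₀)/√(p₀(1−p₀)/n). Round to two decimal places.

p̂ = 311/542 = 0.5738.
Standard error under H₀: √(0.64×0.36/542) = 0.0206.
z = (0.5738 − 0.64)/0.0206 = -0.0662/0.0206 = -3.21.
p-value = P(Z > -3.211) ≈ 0.9993, so at α = 0.025 we fail to reject H₀.

z = -3.21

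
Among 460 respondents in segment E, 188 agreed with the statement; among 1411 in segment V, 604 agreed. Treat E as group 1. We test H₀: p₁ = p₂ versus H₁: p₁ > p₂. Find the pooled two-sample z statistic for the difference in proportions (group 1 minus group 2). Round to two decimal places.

p̂₁ = 188/460 ≈ 0.4087, p̂₂ = 604/1411 ≈ 0.4281.
Pooled p̂ = (188+604)/(460+1411) = 792/1871 = 0.4233.
SE = √(p̂(1−p̂)(1/n₁+1/n₂)) = √(0.4233·0.5767·0.00288263) = √(0.000703701) = 0.0265.
z = (0.4087 − 0.4281)/0.0265 = -0.0194/0.0265 = -0.73.

z = -0.73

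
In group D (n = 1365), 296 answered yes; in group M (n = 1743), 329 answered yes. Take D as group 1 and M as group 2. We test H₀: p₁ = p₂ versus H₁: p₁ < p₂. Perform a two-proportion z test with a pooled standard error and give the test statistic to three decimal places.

p̂₁ = 296/1365 = 0.21685, p̂₂ = 329/1743 = 0.18876.
Pooled p̂ = (296+329)/(1365+1743) = 625/3108 = 0.20109.
SE = √(p̂(1−p̂)(1/n₁+1/n₂)) = √(0.20109·0.79891·0.00130632) = √(0.000209868) = 0.01449.
z = (0.21685 − 0.18876)/0.01449 = 0.02809/0.01449 = 1.939.

z = 1.939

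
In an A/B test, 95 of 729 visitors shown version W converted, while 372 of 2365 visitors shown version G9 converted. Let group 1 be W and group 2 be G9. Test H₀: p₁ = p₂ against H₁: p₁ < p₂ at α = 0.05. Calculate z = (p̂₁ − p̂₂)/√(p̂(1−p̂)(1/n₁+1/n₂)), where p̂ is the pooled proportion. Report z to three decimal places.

p̂₁ = 95/729 = 0.130316, p̂₂ = 372/2365 = 0.157294.
Pooled p̂ = (95+372)/(729+2365) = 467/3094 = 0.150937.
SE = √(p̂(1−p̂)(1/n₁+1/n₂)) = √(0.150937·0.849063·0.00179458) = √(0.000229984) = 0.015165.
z = (0.130316 − 0.157294)/0.015165 = -0.026978/0.015165 = -1.779.
p-value = P(Z < -1.779) ≈ 0.0376, so at α = 0.05 we reject H₀.

z = -1.779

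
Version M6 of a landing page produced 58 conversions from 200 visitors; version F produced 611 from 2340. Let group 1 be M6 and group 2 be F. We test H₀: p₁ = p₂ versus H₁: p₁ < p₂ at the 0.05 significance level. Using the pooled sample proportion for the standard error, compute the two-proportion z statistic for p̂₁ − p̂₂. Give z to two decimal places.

p̂₁ = 58/200 ≈ 0.2900, p̂₂ = 611/2340 ≈ 0.2611.
Pooled p̂ = (58+611)/(200+2340) = 669/2540 = 0.2634.
SE = √(p̂(1−p̂)(1/n₁+1/n₂)) = √(0.2634·0.7366·0.00542735) = √(0.00105298) = 0.0324.
z = (0.2900 − 0.2611)/0.0324 = 0.0289/0.0324 = 0.89.
p-value = P(Z < 0.890) ≈ 0.8133, so at α = 0.05 we fail to reject H₀.

z = 0.89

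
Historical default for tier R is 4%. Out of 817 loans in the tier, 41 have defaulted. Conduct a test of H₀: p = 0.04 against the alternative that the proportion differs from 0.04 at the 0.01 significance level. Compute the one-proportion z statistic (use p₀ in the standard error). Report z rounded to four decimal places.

z = 1.4854

p̂ = 41/817 ≈ 0.050184.
Standard error under H₀: √(0.04×0.96/817) = 0.006856.
z = (0.050184 − 0.04)/0.006856 = 0.010184/0.006856 = 1.4854.
Two-sided p-value ≈ 2·Φ(−1.485) = 0.1374. With α = 0.01, fail to reject H₀.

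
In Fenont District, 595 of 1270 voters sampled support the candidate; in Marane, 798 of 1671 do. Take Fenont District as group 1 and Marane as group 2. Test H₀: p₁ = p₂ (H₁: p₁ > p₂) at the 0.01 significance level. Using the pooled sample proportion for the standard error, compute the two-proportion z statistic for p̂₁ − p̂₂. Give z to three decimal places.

p̂₁ = 595/1270 = 0.46850, p̂₂ = 798/1671 = 0.47756.
Pooled p̂ = (595+798)/(1270+1671) = 1393/2941 = 0.47365.
SE = √(p̂(1−p̂)(1/n₁+1/n₂)) = √(0.47365·0.52635·0.00138585) = √(0.000345499) = 0.01859.
z = (0.46850 − 0.47756)/0.01859 = -0.00906/0.01859 = -0.487.
p-value = P(Z > -0.487) ≈ 0.6869. With α = 0.01, fail to reject H₀.

z = -0.487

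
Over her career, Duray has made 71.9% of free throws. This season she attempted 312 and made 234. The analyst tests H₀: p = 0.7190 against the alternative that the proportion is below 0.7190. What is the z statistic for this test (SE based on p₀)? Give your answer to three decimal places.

z = 1.218

p̂ = 234/312 ≈ 0.75000.
SE = √(p₀(1−p₀)/n) = √(0.20204/312) = 0.02545.
z = (0.75000 − 0.719)/0.02545 = 0.03100/0.02545 = 1.218.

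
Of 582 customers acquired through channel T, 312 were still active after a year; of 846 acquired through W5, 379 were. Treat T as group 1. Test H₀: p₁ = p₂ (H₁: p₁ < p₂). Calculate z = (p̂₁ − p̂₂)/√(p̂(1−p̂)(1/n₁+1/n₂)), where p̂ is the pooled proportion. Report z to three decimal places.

p̂₁ = 312/582 = 0.536082, p̂₂ = 379/846 = 0.447991.
Pooled p̂ = (312+379)/(582+846) = 691/1428 = 0.483894.
SE = √(p̂(1−p̂)(1/n₁+1/n₂)) = √(0.483894·0.516106·0.00290025) = √(0.000724309) = 0.026913.
z = (0.536082 − 0.447991)/0.026913 = 0.088091/0.026913 = 3.273.

z = 3.273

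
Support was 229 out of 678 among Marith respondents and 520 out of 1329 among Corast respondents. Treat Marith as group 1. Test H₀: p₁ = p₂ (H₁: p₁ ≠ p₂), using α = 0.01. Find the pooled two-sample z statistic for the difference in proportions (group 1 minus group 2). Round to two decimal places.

z = -2.34

p̂₁ = 229/678 ≈ 0.33776, p̂₂ = 520/1329 ≈ 0.39127.
Pooled p̂ = (229+520)/(678+1329) = 749/2007 = 0.37319.
SE = √(p̂(1−p̂)(1/n₁+1/n₂)) = √(0.37319·0.62681·0.00222737) = √(0.000521027) = 0.02283.
z = (0.33776 − 0.39127)/0.02283 = -0.05351/0.02283 = -2.34.
p-value = 2·P(Z > 2.344) ≈ 0.0191; since p > α = 0.01, fail to reject H₀.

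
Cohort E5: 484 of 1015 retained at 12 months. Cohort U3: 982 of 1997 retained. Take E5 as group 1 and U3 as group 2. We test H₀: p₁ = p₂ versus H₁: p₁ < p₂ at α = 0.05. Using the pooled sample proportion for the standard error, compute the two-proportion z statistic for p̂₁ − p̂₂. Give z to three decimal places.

p̂₁ = 484/1015 = 0.47685, p̂₂ = 982/1997 = 0.49174.
Pooled p̂ = (484+982)/(1015+1997) = 1466/3012 = 0.48672.
SE = √(0.249824 × 0.00148597) = 0.01927.
z = (0.47685 − 0.49174)/0.01927 = -0.01489/0.01927 = -0.773.
p-value = P(Z < -0.773) ≈ 0.2198; since p > α = 0.05, fail to reject H₀.

z = -0.773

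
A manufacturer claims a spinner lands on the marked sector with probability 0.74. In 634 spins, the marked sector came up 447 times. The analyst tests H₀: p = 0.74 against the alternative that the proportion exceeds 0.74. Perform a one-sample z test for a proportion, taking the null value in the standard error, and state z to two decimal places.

p̂ = 447/634 ≈ 0.7050.
SE = √(p₀(1−p₀)/n) = √(0.1924/634) = 0.0174.
z = (0.7050 − 0.74)/0.0174 = -0.0350/0.0174 = -2.01.
p-value = P(Z > -2.006) ≈ 0.9776.

z = -2.01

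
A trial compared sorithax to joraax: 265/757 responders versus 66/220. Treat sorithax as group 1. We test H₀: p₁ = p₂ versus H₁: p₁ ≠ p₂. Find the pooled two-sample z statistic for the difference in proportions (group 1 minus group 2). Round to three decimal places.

z = 1.381

p̂₁ = 265/757 = 0.35007, p̂₂ = 66/220 = 0.30000.
Pooled p̂ = (265+66)/(757+220) = 331/977 = 0.33879.
SE = √(p̂(1−p̂)(1/n₁+1/n₂)) = √(0.33879·0.66121·0.00586646) = √(0.00131416) = 0.03625.
z = (0.35007 − 0.30000)/0.03625 = 0.05007/0.03625 = 1.381.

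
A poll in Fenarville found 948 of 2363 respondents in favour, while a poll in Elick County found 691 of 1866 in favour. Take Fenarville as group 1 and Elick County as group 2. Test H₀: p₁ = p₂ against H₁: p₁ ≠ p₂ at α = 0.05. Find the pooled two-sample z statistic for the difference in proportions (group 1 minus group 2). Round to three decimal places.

p̂₁ = 948/2363 ≈ 0.40118, p̂₂ = 691/1866 ≈ 0.37031.
Pooled p̂ = (948+691)/(2363+1866) = 1639/4229 = 0.38756.
SE = √(0.237358 × 0.000959097) = 0.01509.
z = (0.40118 − 0.37031)/0.01509 = 0.03087/0.01509 = 2.046.
Two-sided p-value ≈ 2·Φ(−2.046) = 0.0407, so at α = 0.05 we reject H₀.

z = 2.046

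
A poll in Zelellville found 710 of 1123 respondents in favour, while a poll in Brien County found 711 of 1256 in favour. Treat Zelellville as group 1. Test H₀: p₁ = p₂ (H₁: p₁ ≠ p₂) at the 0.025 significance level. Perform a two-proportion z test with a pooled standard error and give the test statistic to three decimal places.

z = 3.284

p̂₁ = 710/1123 = 0.632235, p̂₂ = 711/1256 = 0.566083.
Pooled p̂ = (710+711)/(1123+1256) = 1421/2379 = 0.597310.
SE = √(p̂(1−p̂)(1/n₁+1/n₂)) = √(0.597310·0.402690·0.00168665) = √(0.000405691) = 0.020142.
z = (0.632235 − 0.566083)/0.020142 = 0.066152/0.020142 = 3.284.
Two-sided p-value ≈ 2·Φ(−3.284) = 0.0010. With α = 0.025, reject H₀.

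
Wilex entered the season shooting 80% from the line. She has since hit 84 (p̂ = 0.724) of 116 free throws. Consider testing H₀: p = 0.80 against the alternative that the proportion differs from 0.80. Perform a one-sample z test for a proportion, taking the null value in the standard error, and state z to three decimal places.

p̂ = 84/116 = 0.72414.
Standard error under H₀: √(0.8×0.2/116) = 0.03714.
z = (0.72414 − 0.8)/0.03714 = -0.07586/0.03714 = -2.043.
Two-sided p-value ≈ 2·Φ(−2.043) = 0.0411.

z = -2.043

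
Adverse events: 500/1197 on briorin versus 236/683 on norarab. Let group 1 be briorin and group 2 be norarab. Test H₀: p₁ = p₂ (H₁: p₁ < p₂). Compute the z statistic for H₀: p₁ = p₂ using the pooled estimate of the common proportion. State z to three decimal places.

z = 3.084

p̂₁ = 500/1197 ≈ 0.417711, p̂₂ = 236/683 ≈ 0.345534.
Pooled p̂ = (500+236)/(1197+683) = 736/1880 = 0.391489.
SE = √(p̂(1−p̂)(1/n₁+1/n₂)) = √(0.391489·0.608511·0.00229955) = √(0.000547811) = 0.023405.
z = (0.417711 − 0.345534)/0.023405 = 0.072177/0.023405 = 3.084.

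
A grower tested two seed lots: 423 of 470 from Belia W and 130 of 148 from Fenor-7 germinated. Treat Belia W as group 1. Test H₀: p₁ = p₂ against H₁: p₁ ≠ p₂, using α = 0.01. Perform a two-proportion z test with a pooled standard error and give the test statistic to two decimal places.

p̂₁ = 423/470 ≈ 0.9000, p̂₂ = 130/148 ≈ 0.8784.
Pooled p̂ = (423+130)/(470+148) = 553/618 = 0.8948.
SE = √(p̂(1−p̂)(1/n₁+1/n₂)) = √(0.8948·0.1052·0.00888442) = √(0.000836162) = 0.0289.
z = (0.9000 − 0.8784)/0.0289 = 0.0216/0.0289 = 0.75.
Two-sided p-value ≈ 2·Φ(−0.748) = 0.4546, so at α = 0.01 we fail to reject H₀.

z = 0.75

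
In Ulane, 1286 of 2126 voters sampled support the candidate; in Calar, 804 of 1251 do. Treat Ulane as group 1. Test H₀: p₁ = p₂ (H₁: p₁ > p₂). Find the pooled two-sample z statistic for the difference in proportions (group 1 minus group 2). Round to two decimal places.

p̂₁ = 1286/2126 ≈ 0.6049, p̂₂ = 804/1251 ≈ 0.6427.
Pooled p̂ = (1286+804)/(2126+1251) = 2090/3377 = 0.6189.
SE = √(p̂(1−p̂)(1/n₁+1/n₂)) = √(0.6189·0.3811·0.00126973) = √(0.000299484) = 0.0173.
z = (0.6049 − 0.6427)/0.0173 = -0.0378/0.0173 = -2.18.

z = -2.18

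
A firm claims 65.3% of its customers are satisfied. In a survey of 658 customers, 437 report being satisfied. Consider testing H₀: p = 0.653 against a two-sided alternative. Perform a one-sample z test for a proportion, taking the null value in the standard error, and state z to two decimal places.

p̂ = 437/658 ≈ 0.6641.
SE = √(p₀(1−p₀)/n) = √(0.22659/658) = 0.0186.
z = (0.6641 − 0.653)/0.0186 = 0.0111/0.0186 = 0.60.
Two-sided p-value ≈ 2·Φ(−0.600) = 0.5485.

z = 0.60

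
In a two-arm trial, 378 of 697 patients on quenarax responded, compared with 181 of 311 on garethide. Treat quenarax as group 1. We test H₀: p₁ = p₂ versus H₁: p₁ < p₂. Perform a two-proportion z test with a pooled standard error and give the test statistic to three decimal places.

z = -1.170

p̂₁ = 378/697 ≈ 0.542324, p̂₂ = 181/311 ≈ 0.581994.
Pooled p̂ = (378+181)/(697+311) = 559/1008 = 0.554563.
SE = √(0.247023 × 0.00465015) = 0.033892.
z = (0.542324 − 0.581994)/0.033892 = -0.039670/0.033892 = -1.170.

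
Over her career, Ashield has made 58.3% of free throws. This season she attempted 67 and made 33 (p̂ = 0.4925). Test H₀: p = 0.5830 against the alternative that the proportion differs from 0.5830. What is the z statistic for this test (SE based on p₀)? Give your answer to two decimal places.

z = -1.50

p̂ = 33/67 ≈ 0.4925.
SE = √(p₀(1−p₀)/n) = √(0.24311/67) = 0.0602.
z = (0.4925 − 0.583)/0.0602 = -0.0905/0.0602 = -1.50.
Two-sided p-value ≈ 2·Φ(−1.502) = 0.1332.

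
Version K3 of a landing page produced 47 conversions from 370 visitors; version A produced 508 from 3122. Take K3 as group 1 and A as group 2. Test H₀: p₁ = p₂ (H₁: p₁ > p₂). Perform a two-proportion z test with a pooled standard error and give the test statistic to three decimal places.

z = -1.775

p̂₁ = 47/370 = 0.127027, p̂₂ = 508/3122 = 0.162716.
Pooled p̂ = (47+508)/(370+3122) = 555/3492 = 0.158935.
SE = √(0.133674 × 0.00302301) = 0.020102.
z = (0.127027 − 0.162716)/0.020102 = -0.035689/0.020102 = -1.775.
p-value = P(Z > -1.775) ≈ 0.9621.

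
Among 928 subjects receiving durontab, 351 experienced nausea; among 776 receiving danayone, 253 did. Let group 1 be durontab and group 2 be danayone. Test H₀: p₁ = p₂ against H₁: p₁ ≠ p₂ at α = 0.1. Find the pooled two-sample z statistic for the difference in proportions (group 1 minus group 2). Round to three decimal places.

p̂₁ = 351/928 ≈ 0.37823, p̂₂ = 253/776 ≈ 0.32603.
Pooled p̂ = (351+253)/(928+776) = 604/1704 = 0.35446.
SE = √(0.228818 × 0.00236625) = 0.02327.
z = (0.37823 − 0.32603)/0.02327 = 0.05220/0.02327 = 2.243.
Two-sided p-value ≈ 2·Φ(−2.243) = 0.0249. With α = 0.1, reject H₀.

z = 2.243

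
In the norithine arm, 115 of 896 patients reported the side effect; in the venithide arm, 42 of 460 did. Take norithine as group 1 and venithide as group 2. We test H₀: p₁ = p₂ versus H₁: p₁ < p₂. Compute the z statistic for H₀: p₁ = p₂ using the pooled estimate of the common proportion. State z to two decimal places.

p̂₁ = 115/896 ≈ 0.12835, p̂₂ = 42/460 ≈ 0.09130.
Pooled p̂ = (115+42)/(896+460) = 157/1356 = 0.11578.
SE = √(p̂(1−p̂)(1/n₁+1/n₂)) = √(0.11578·0.88422·0.00328998) = √(0.000336816) = 0.01835.
z = (0.12835 − 0.09130)/0.01835 = 0.03705/0.01835 = 2.02.

z = 2.02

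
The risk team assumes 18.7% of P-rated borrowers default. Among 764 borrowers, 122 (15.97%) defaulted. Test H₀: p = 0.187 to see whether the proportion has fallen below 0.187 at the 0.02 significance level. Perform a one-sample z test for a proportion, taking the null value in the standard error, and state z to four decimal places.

z = -1.9363

p̂ = 122/764 = 0.1596859.
Under H₀, SE = √(0.187·0.813/764) = √(0.000198993) = 0.0141065.
z = (0.1596859 − 0.187)/0.0141065 = -0.0273141/0.0141065 = -1.9363.
p-value = P(Z < -1.936) ≈ 0.0264. With α = 0.02, fail to reject H₀.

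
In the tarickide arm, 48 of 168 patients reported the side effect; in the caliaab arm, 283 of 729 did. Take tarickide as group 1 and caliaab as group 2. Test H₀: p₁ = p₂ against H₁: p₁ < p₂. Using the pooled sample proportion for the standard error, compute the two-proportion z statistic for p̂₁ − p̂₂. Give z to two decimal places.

z = -2.48

p̂₁ = 48/168 ≈ 0.2857, p̂₂ = 283/729 ≈ 0.3882.
Pooled p̂ = (48+283)/(168+729) = 331/897 = 0.3690.
SE = √(0.232841 × 0.00732412) = 0.0413.
z = (0.2857 − 0.3882)/0.0413 = -0.1025/0.0413 = -2.48.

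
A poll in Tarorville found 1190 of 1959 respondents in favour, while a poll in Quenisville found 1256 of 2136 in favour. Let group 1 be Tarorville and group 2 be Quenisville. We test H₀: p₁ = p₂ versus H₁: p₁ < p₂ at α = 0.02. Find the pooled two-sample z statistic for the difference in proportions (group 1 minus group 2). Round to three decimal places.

z = 1.267

p̂₁ = 1190/1959 ≈ 0.60745, p̂₂ = 1256/2136 ≈ 0.58801.
Pooled p̂ = (1190+1256)/(1959+2136) = 2446/4095 = 0.59731.
SE = √(p̂(1−p̂)(1/n₁+1/n₂)) = √(0.59731·0.40269·0.000978629) = √(0.00023539) = 0.01534.
z = (0.60745 − 0.58801)/0.01534 = 0.01944/0.01534 = 1.267.
p-value = P(Z < 1.267) ≈ 0.8974, so at α = 0.02 we fail to reject H₀.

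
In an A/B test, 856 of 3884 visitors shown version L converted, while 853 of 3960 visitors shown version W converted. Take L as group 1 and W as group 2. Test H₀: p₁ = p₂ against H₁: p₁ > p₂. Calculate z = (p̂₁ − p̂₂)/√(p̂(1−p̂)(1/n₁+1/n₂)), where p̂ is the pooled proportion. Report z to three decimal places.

z = 0.535

p̂₁ = 856/3884 ≈ 0.22039, p̂₂ = 853/3960 ≈ 0.21540.
Pooled p̂ = (856+853)/(3884+3960) = 1709/7844 = 0.21787.
SE = √(p̂(1−p̂)(1/n₁+1/n₂)) = √(0.21787·0.78213·0.000509992) = √(8.6905e-05) = 0.00932.
z = (0.22039 − 0.21540)/0.00932 = 0.00499/0.00932 = 0.535.
p-value = P(Z > 0.535) ≈ 0.2963.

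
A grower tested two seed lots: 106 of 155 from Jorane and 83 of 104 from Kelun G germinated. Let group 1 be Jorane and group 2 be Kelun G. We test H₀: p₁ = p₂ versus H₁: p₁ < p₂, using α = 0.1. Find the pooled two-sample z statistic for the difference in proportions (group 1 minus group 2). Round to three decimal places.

p̂₁ = 106/155 ≈ 0.68387, p̂₂ = 83/104 ≈ 0.79808.
Pooled p̂ = (106+83)/(155+104) = 189/259 = 0.72973.
SE = √(p̂(1−p̂)(1/n₁+1/n₂)) = √(0.72973·0.27027·0.016067) = √(0.0031688) = 0.05629.
z = (0.68387 − 0.79808)/0.05629 = -0.11421/0.05629 = -2.029.
p-value = P(Z < -2.029) ≈ 0.0212. With α = 0.1, reject H₀.

z = -2.029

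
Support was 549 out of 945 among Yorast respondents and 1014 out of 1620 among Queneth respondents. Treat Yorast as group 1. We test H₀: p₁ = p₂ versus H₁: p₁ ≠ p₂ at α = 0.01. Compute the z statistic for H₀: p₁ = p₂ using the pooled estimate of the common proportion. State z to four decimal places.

p̂₁ = 549/945 = 0.580952, p̂₂ = 1014/1620 = 0.625926.
Pooled p̂ = (549+1014)/(945+1620) = 1563/2565 = 0.609357.
SE = √(p̂(1−p̂)(1/n₁+1/n₂)) = √(0.609357·0.390643·0.00167549) = √(0.000398834) = 0.019971.
z = (0.580952 − 0.625926)/0.019971 = -0.044974/0.019971 = -2.2520.
Two-sided p-value ≈ 2·Φ(−2.252) = 0.0243. With α = 0.01, fail to reject H₀.

z = -2.2520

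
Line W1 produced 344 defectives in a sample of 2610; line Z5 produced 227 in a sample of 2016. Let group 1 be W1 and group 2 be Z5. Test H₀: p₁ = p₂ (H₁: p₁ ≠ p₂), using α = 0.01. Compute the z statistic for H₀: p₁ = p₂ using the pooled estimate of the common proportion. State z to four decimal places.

z = 1.9688

p̂₁ = 344/2610 = 0.131801, p̂₂ = 227/2016 = 0.112599.
Pooled p̂ = (344+227)/(2610+2016) = 571/4626 = 0.123433.
SE = √(0.108197 × 0.000879174) = 0.009753.
z = (0.131801 − 0.112599)/0.009753 = 0.019202/0.009753 = 1.9688.
p-value = 2·P(Z > 1.969) ≈ 0.0490. With α = 0.01, fail to reject H₀.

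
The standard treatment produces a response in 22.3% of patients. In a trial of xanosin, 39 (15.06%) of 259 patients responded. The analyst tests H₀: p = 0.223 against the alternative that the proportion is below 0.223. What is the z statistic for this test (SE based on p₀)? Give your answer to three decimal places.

p̂ = 39/259 ≈ 0.150579.
Under H₀, SE = √(0.223·0.777/259) = √(0.000669) = 0.025865.
z = (0.150579 − 0.223)/0.025865 = -0.072421/0.025865 = -2.800.
p-value = P(Z < -2.800) ≈ 0.0026.

z = -2.800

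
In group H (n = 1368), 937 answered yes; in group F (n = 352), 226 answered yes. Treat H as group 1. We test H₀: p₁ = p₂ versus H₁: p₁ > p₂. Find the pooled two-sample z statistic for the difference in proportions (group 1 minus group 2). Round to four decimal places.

z = 1.5338

p̂₁ = 937/1368 = 0.684942, p̂₂ = 226/352 = 0.642045.
Pooled p̂ = (937+226)/(1368+352) = 1163/1720 = 0.676163.
SE = √(0.218967 × 0.0035719) = 0.027967.
z = (0.684942 − 0.642045)/0.027967 = 0.042897/0.027967 = 1.5338.
p-value = P(Z > 1.534) ≈ 0.0625.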